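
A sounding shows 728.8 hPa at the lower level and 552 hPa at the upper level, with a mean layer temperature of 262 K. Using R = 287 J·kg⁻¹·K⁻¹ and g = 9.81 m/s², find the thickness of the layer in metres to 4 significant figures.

Hypsometric equation: Δz = (R T̄/g) ln(P₁/P₂).
R T̄/g = 287 × 262 / 9.81 = 7665.0 m.
ln(728.8/552) = ln(1.3203) = 0.27786.
Δz = 7665.0 × 0.27786 = 2129.8 m.

Δz ≈ 2130 m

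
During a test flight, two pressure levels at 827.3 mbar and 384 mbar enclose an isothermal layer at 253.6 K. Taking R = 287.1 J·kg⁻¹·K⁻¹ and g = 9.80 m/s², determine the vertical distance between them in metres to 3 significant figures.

Δz ≈ 5700 m

Hypsometric equation: Δz = (R T̄/g) ln(P₁/P₂).
R T̄/g = 287.1 × 253.6 / 9.80 = 7429.4 m.
ln(827.3/384) = ln(2.1544) = 0.76751.
Δz = 7429.4 × 0.76751 = 5702.1 m.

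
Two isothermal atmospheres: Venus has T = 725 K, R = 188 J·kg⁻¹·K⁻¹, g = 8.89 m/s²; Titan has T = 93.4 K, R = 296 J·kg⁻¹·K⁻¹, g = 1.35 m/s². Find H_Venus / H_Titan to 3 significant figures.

H_Venus/H_Titan ≈ 0.749

H = RT/g for each body.
H_Venus = 188 × 725 / 8.89 = 15332 m.
H_Titan = 296 × 93.4 / 1.35 = 20479 m.
H_Venus/H_Titan = 15332/20479 = 0.74867.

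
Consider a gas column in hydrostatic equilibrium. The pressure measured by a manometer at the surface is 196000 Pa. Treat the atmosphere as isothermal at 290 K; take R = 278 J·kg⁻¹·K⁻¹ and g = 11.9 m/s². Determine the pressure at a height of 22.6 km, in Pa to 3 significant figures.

P ≈ 6970 Pa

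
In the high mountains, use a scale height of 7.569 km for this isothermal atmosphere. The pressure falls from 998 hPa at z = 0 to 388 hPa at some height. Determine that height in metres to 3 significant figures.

z ≈ 7150 m

Invert the barometric formula: z = H ln(P₀/P).
P₀/P = 998/388 = 2.5722; ln(2.5722) = 0.94476.
z = 7569.0 × 0.94476 = 7150.9 m.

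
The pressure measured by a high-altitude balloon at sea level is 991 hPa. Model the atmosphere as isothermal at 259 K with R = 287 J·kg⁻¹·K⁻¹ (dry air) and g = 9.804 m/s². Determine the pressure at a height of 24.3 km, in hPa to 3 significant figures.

P ≈ 40.2 hPa

Scale height: H = RT/g = 287 × 259 / 9.804 = 7581.9 m.
Barometric formula: P = P₀ exp(−z/H).
z/H = 24300/7581.9 = 3.2050; exp(−3.2050) = 0.040559.
P = 991 × 0.040559 = 40.194 hPa.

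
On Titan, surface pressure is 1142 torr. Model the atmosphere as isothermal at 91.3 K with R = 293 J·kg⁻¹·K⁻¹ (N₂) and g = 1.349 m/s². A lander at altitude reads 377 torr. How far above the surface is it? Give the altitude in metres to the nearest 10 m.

z ≈ 21980 m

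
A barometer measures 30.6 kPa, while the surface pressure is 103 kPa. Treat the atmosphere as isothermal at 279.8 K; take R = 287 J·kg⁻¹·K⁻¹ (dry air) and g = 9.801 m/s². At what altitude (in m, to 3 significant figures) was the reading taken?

z ≈ 9940 m

Scale height: H = RT/g = 287 × 279.8 / 9.801 = 8193.3 m.
Invert the barometric formula: z = H ln(P₀/P).
P₀/P = 103/30.6 = 3.3660; ln(3.3660) = 1.2137.
z = 8193.3 × 1.2137 = 9944.2 m.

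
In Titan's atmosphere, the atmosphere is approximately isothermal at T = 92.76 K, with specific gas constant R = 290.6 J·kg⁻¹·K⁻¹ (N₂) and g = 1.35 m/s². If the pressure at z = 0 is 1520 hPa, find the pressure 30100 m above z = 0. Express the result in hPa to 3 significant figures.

P ≈ 337 hPa

Scale height: H = RT/g = 290.6 × 92.76 / 1.35 = 19967 m.
Barometric formula: P = P₀ exp(−z/H).
z/H = 30100/19967 = 1.5075; exp(−1.5075) = 0.22146.
P = 1520 × 0.22146 = 336.62 hPa.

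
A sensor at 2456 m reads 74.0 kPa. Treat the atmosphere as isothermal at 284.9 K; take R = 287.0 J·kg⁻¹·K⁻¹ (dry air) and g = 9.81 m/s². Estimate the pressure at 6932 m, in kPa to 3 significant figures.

P ≈ 43.3 kPa

Scale height: H = RT/g = 287.0 × 284.9 / 9.81 = 8335.0 m.
Between two levels, P₂ = P₁ exp(−Δz/H) with Δz = z₂ − z₁.
Δz = 6932.0 − 2456.0 = 4476.0 m; Δz/H = 4476.0/8335.0 = 0.53701.
P₂ = 74.0 × exp(−0.53701) = 74.0 × 0.58449 = 43.252 kPa.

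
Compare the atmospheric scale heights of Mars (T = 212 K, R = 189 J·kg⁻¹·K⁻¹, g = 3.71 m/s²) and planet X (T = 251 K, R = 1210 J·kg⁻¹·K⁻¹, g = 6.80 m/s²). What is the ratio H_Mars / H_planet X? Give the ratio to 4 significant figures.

H = RT/g for each body.
H_Mars = 189 × 212 / 3.71 = 10800 m.
H_planet X = 1210 × 251 / 6.80 = 44663 m.
H_Mars/H_planet X = 10800/44663 = 0.24181.

H_Mars/H_planet X ≈ 0.2418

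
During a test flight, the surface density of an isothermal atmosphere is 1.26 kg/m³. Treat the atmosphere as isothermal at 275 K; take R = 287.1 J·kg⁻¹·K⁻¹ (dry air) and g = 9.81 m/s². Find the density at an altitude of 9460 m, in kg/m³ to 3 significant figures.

ρ ≈ 0.389 kg/m³

Scale height: H = RT/g = 287.1 × 275 / 9.81 = 8048.2 m.
In an isothermal atmosphere, density decays like pressure: ρ = ρ₀ exp(−z/H).
z/H = 9460.0/8048.2 = 1.1754; exp(−1.1754) = 0.30870.
ρ = 1.26 × 0.30870 = 0.38896 kg/m³.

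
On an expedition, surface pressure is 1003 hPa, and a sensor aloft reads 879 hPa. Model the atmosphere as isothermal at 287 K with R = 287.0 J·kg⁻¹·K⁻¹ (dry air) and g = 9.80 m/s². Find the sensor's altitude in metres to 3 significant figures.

z ≈ 1110 m

Scale height: H = RT/g = 287.0 × 287 / 9.80 = 8405.0 m.
Invert the barometric formula: z = H ln(P₀/P).
P₀/P = 1003/879 = 1.1411; ln(1.1411) = 0.13199.
z = 8405.0 × 0.13199 = 1109.4 m.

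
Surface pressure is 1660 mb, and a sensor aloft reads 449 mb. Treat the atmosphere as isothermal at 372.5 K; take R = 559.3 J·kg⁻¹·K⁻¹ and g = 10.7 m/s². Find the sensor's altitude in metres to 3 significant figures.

z ≈ 25500 m

Scale height: H = RT/g = 559.3 × 372.5 / 10.7 = 19471 m.
Invert the barometric formula: z = H ln(P₀/P).
P₀/P = 1660/449 = 3.6971; ln(3.6971) = 1.3075.
z = 19471 × 1.3075 = 25458 m.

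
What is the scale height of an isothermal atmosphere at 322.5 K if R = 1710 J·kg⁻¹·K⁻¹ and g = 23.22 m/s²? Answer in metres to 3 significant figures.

The scale height of an isothermal atmosphere is H = RT/g.
H = 1710 × 322.5 / 23.22 = 551480/23.22 = 23750 m.

H ≈ 23800 m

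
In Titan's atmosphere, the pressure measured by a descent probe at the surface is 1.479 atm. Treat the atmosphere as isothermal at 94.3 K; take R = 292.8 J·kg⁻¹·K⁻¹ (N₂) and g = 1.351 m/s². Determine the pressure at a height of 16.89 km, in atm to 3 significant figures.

Scale height: H = RT/g = 292.8 × 94.3 / 1.351 = 20437 m.
Barometric formula: P = P₀ exp(−z/H).
z/H = 16890/20437 = 0.82644; exp(−0.82644) = 0.43760.
P = 1.479 × 0.43760 = 0.64721 atm.

P ≈ 0.647 atm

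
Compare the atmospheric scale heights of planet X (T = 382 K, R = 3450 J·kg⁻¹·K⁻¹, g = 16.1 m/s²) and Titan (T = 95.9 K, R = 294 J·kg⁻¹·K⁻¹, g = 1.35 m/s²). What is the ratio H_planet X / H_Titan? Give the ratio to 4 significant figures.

H = RT/g for each body.
H_planet X = 3450 × 382 / 16.1 = 81857 m.
H_Titan = 294 × 95.9 / 1.35 = 20885 m.
H_planet X/H_Titan = 81857/20885 = 3.9194.

H_planet X/H_Titan ≈ 3.919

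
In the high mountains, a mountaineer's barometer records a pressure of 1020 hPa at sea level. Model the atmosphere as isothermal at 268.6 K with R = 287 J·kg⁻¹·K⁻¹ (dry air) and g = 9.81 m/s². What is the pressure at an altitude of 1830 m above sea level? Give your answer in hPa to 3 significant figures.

P ≈ 808 hPa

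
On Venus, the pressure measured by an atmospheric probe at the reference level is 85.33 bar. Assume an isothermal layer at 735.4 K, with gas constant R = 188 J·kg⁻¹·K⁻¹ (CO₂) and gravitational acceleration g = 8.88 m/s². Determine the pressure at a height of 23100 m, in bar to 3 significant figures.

P ≈ 19.4 bar

Scale height: H = RT/g = 188 × 735.4 / 8.88 = 15569 m.
Barometric formula: P = P₀ exp(−z/H).
z/H = 23100/15569 = 1.4837; exp(−1.4837) = 0.22680.
P = 85.33 × 0.22680 = 19.353 bar.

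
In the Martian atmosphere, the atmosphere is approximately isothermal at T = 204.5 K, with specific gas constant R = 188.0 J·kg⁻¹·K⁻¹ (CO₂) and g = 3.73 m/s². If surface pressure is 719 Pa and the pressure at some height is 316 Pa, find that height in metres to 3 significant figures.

Scale height: H = RT/g = 188.0 × 204.5 / 3.73 = 10307 m.
Invert the barometric formula: z = H ln(P₀/P).
P₀/P = 719/316 = 2.2753; ln(2.2753) = 0.82211.
z = 10307 × 0.82211 = 8473.5 m.

z ≈ 8470 m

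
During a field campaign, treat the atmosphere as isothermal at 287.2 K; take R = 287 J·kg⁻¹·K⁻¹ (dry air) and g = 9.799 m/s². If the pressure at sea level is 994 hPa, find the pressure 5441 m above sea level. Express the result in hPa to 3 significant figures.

P ≈ 521 hPa

Scale height: H = RT/g = 287 × 287.2 / 9.799 = 8411.7 m.
Barometric formula: P = P₀ exp(−z/H).
z/H = 5441.0/8411.7 = 0.64684; exp(−0.64684) = 0.52370.
P = 994 × 0.52370 = 520.56 hPa.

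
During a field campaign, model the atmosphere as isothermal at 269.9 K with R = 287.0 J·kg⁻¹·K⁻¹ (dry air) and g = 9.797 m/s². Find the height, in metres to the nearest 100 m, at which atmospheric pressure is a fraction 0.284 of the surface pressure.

z ≈ 10000 m

Scale height: H = RT/g = 287.0 × 269.9 / 9.797 = 7906.6 m.
Set P/P₀ = exp(−z/H) = 0.284, so z = −H ln(0.284).
−ln(0.284) = 1.2588; z = 7906.6 × 1.2588 = 9952.8 m.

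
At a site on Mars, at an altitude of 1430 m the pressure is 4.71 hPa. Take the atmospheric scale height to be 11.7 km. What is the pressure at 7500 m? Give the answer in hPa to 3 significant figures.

Between two levels, P₂ = P₁ exp(−Δz/H) with Δz = z₂ − z₁.
Δz = 7500.0 − 1430.0 = 6070.0 m; Δz/H = 6070.0/11700 = 0.51880.
P₂ = 4.71 × exp(−0.51880) = 4.71 × 0.59523 = 2.8035 hPa.

P ≈ 2.80 hPa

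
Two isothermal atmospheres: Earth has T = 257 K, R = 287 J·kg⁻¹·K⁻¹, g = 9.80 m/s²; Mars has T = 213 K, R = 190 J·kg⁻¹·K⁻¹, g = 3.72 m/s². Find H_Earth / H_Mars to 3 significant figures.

H = RT/g for each body.
H_Earth = 287 × 257 / 9.80 = 7526.4 m.
H_Mars = 190 × 213 / 3.72 = 10879 m.
H_Earth/H_Mars = 7526.4/10879 = 0.69183.

H_Earth/H_Mars ≈ 0.692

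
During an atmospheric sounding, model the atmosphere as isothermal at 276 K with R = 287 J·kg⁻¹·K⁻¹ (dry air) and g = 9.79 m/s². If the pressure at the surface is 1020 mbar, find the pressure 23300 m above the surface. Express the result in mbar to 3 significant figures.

Scale height: H = RT/g = 287 × 276 / 9.79 = 8091.1 m.
Barometric formula: P = P₀ exp(−z/H).
z/H = 23300/8091.1 = 2.8797; exp(−2.8797) = 0.056152.
P = 1020 × 0.056152 = 57.275 mbar.

P ≈ 57.3 mbar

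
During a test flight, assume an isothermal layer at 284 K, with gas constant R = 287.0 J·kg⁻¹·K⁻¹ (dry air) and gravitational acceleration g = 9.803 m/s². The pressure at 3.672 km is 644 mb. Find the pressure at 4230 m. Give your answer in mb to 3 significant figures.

P ≈ 602 mb

Scale height: H = RT/g = 287.0 × 284 / 9.803 = 8314.6 m.
Between two levels, P₂ = P₁ exp(−Δz/H) with Δz = z₂ − z₁.
Δz = 4230.0 − 3672.0 = 558.00 m; Δz/H = 558.00/8314.6 = 0.067111.
P₂ = 644 × exp(−0.067111) = 644 × 0.93509 = 602.20 mb.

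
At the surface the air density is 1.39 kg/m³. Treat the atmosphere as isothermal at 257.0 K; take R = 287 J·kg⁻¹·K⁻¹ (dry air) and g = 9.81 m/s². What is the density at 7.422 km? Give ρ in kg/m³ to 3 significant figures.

ρ ≈ 0.518 kg/m³

Scale height: H = RT/g = 287 × 257.0 / 9.81 = 7518.8 m.
In an isothermal atmosphere, density decays like pressure: ρ = ρ₀ exp(−z/H).
z/H = 7422.0/7518.8 = 0.98713; exp(−0.98713) = 0.37264.
ρ = 1.39 × 0.37264 = 0.51797 kg/m³.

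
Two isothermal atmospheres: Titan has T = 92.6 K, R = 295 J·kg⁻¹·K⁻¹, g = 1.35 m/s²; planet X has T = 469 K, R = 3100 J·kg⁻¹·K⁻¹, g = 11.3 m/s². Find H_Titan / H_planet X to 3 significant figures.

H = RT/g for each body.
H_Titan = 295 × 92.6 / 1.35 = 20235 m.
H_planet X = 3100 × 469 / 11.3 = 128660 m.
H_Titan/H_planet X = 20235/128660 = 0.15727.

H_Titan/H_planet X ≈ 0.157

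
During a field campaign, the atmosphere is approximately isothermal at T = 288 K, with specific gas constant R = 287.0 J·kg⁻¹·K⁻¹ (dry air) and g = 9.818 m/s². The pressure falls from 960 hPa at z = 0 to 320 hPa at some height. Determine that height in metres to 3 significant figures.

Scale height: H = RT/g = 287.0 × 288 / 9.818 = 8418.8 m.
Invert the barometric formula: z = H ln(P₀/P).
P₀/P = 960/320 = 3.0000; ln(3.0000) = 1.0986.
z = 8418.8 × 1.0986 = 9248.9 m.

z ≈ 9250 m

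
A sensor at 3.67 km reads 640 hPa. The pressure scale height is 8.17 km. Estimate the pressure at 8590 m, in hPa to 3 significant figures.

P ≈ 350 hPa

Between two levels, P₂ = P₁ exp(−Δz/H) with Δz = z₂ − z₁.
Δz = 8590.0 − 3670.0 = 4920.0 m; Δz/H = 4920.0/8170.0 = 0.60220.
P₂ = 640 × exp(−0.60220) = 640 × 0.54761 = 350.47 hPa.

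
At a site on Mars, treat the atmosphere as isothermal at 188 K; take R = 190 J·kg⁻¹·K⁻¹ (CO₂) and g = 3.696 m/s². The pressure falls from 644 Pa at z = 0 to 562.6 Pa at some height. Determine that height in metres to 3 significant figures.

z ≈ 1310 m

Scale height: H = RT/g = 190 × 188 / 3.696 = 9664.5 m.
Invert the barometric formula: z = H ln(P₀/P).
P₀/P = 644/562.6 = 1.1447; ln(1.1447) = 0.13514.
z = 9664.5 × 0.13514 = 1306.1 m.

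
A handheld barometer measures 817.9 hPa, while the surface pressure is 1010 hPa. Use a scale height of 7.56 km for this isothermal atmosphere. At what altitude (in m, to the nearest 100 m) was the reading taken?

z ≈ 1600 m

Invert the barometric formula: z = H ln(P₀/P).
P₀/P = 1010/817.9 = 1.2349; ln(1.2349) = 0.21099.
z = 7560.0 × 0.21099 = 1595.1 m.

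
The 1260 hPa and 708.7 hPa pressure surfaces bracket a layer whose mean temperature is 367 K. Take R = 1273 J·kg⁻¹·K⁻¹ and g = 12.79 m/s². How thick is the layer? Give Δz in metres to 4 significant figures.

Hypsometric equation: Δz = (R T̄/g) ln(P₁/P₂).
R T̄/g = 1273 × 367 / 12.79 = 36528 m.
ln(1260/708.7) = ln(1.7779) = 0.57543.
Δz = 36528 × 0.57543 = 21019 m.

Δz ≈ 21020 m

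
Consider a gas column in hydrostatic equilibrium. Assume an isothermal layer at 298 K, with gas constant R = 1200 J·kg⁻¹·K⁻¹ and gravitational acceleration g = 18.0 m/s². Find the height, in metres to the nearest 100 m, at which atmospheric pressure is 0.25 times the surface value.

Scale height: H = RT/g = 1200 × 298 / 18.0 = 19867 m.
Set P/P₀ = exp(−z/H) = 0.25, so z = −H ln(0.25).
−ln(0.25) = 1.3863; z = 19867 × 1.3863 = 27542 m.

z ≈ 27500 m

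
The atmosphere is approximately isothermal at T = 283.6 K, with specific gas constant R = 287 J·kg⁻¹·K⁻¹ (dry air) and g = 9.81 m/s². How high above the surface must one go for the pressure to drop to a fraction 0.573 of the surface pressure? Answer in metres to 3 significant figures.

Scale height: H = RT/g = 287 × 283.6 / 9.81 = 8297.0 m.
Set P/P₀ = exp(−z/H) = 0.573, so z = −H ln(0.573).
−ln(0.573) = 0.55687; z = 8297.0 × 0.55687 = 4620.4 m.

z ≈ 4620 m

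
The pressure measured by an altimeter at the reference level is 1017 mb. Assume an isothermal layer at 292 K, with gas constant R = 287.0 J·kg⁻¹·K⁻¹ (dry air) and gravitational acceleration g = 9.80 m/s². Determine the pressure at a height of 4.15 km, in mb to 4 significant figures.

P ≈ 626.0 mb

Scale height: H = RT/g = 287.0 × 292 / 9.80 = 8551.4 m.
Barometric formula: P = P₀ exp(−z/H).
z/H = 4150.0/8551.4 = 0.48530; exp(−0.48530) = 0.61551.
P = 1017 × 0.61551 = 625.97 mb.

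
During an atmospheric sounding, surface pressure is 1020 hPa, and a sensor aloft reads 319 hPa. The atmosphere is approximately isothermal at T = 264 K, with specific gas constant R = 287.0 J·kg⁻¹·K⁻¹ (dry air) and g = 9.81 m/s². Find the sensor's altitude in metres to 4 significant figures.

z ≈ 8978 m

Scale height: H = RT/g = 287.0 × 264 / 9.81 = 7723.5 m.
Invert the barometric formula: z = H ln(P₀/P).
P₀/P = 1020/319 = 3.1975; ln(3.1975) = 1.1624.
z = 7723.5 × 1.1624 = 8977.8 m.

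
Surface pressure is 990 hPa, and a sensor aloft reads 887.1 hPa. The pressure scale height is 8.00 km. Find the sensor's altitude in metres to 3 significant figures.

z ≈ 878 m

Invert the barometric formula: z = H ln(P₀/P).
P₀/P = 990/887.1 = 1.1160; ln(1.1160) = 0.10975.
z = 8000.0 × 0.10975 = 878.00 m.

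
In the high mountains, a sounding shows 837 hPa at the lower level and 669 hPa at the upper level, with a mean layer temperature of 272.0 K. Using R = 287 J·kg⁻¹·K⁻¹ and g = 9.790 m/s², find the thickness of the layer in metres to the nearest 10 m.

Δz ≈ 1790 m

Hypsometric equation: Δz = (R T̄/g) ln(P₁/P₂).
R T̄/g = 287 × 272.0 / 9.790 = 7973.9 m.
ln(837/669) = ln(1.2511) = 0.22402.
Δz = 7973.9 × 0.22402 = 1786.3 m.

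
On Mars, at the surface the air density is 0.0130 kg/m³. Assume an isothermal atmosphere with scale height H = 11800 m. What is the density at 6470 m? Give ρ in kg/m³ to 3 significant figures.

ρ ≈ 0.00751 kg/m³

In an isothermal atmosphere, density decays like pressure: ρ = ρ₀ exp(−z/H).
z/H = 6470.0/11800 = 0.54831; exp(−0.54831) = 0.57793.
ρ = 0.0130 × 0.57793 = 0.0075131 kg/m³.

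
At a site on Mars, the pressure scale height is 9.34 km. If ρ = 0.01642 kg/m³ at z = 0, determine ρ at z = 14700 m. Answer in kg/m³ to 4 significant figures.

ρ ≈ 0.003403 kg/m³

In an isothermal atmosphere, density decays like pressure: ρ = ρ₀ exp(−z/H).
z/H = 14700/9340.0 = 1.5739; exp(−1.5739) = 0.20724.
ρ = 0.01642 × 0.20724 = 0.0034029 kg/m³.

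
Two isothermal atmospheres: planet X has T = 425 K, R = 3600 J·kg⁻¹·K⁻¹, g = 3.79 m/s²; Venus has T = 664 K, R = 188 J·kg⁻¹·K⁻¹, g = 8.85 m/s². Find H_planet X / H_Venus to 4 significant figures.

H = RT/g for each body.
H_planet X = 3600 × 425 / 3.79 = 403690 m.
H_Venus = 188 × 664 / 8.85 = 14105 m.
H_planet X/H_Venus = 403690/14105 = 28.620.

H_planet X/H_Venus ≈ 28.62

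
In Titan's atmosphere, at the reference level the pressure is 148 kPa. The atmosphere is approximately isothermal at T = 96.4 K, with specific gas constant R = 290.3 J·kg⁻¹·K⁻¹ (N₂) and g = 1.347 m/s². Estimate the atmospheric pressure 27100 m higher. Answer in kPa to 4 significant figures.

Scale height: H = RT/g = 290.3 × 96.4 / 1.347 = 20776 m.
Barometric formula: P = P₀ exp(−z/H).
z/H = 27100/20776 = 1.3044; exp(−1.3044) = 0.27134.
P = 148 × 0.27134 = 40.158 kPa.

P ≈ 40.16 kPa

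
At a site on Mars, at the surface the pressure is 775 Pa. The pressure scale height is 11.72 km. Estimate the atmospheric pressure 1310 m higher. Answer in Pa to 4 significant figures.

P ≈ 693.0 Pa

Barometric formula: P = P₀ exp(−z/H).
z/H = 1310.0/11720 = 0.11177; exp(−0.11177) = 0.89425.
P = 775 × 0.89425 = 693.04 Pa.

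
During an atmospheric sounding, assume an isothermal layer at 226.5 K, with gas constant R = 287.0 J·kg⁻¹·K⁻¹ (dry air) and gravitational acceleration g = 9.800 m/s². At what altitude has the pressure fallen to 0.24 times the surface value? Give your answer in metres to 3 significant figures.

Scale height: H = RT/g = 287.0 × 226.5 / 9.800 = 6633.2 m.
Set P/P₀ = exp(−z/H) = 0.24, so z = −H ln(0.24).
−ln(0.24) = 1.4271; z = 6633.2 × 1.4271 = 9466.2 m.

z ≈ 9470 m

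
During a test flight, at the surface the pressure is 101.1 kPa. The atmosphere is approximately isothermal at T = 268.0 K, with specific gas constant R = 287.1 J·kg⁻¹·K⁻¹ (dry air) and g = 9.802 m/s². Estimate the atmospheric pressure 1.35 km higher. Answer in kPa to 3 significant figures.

P ≈ 85.1 kPa

Scale height: H = RT/g = 287.1 × 268.0 / 9.802 = 7849.7 m.
Barometric formula: P = P₀ exp(−z/H).
z/H = 1350.0/7849.7 = 0.17198; exp(−0.17198) = 0.84200.
P = 101.1 × 0.84200 = 85.126 kPa.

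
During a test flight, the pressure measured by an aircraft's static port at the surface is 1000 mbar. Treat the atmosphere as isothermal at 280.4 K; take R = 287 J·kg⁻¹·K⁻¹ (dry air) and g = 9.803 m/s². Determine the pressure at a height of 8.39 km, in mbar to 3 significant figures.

Scale height: H = RT/g = 287 × 280.4 / 9.803 = 8209.2 m.
Barometric formula: P = P₀ exp(−z/H).
z/H = 8390.0/8209.2 = 1.0220; exp(−1.0220) = 0.35987.
P = 1000 × 0.35987 = 359.87 mbar.

P ≈ 360 mbar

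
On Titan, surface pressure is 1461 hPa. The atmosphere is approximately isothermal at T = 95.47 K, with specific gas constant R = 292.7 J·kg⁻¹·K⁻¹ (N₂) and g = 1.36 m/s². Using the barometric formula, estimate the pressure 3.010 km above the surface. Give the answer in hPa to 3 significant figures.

Scale height: H = RT/g = 292.7 × 95.47 / 1.36 = 20547 m.
Barometric formula: P = P₀ exp(−z/H).
z/H = 3010.0/20547 = 0.14649; exp(−0.14649) = 0.86373.
P = 1461 × 0.86373 = 1261.9 hPa.

P ≈ 1260 hPa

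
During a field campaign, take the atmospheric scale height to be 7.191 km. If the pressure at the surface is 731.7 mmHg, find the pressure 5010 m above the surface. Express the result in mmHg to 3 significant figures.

P ≈ 365 mmHg

Barometric formula: P = P₀ exp(−z/H).
z/H = 5010.0/7191.0 = 0.69670; exp(−0.69670) = 0.49823.
P = 731.7 × 0.49823 = 364.55 mmHg.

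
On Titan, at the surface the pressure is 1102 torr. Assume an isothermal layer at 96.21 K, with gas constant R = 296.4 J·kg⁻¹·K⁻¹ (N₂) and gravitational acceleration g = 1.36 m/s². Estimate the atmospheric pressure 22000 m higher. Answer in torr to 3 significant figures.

Scale height: H = RT/g = 296.4 × 96.21 / 1.36 = 20968 m.
Barometric formula: P = P₀ exp(−z/H).
z/H = 22000/20968 = 1.0492; exp(−1.0492) = 0.35022.
P = 1102 × 0.35022 = 385.94 torr.

P ≈ 386 torr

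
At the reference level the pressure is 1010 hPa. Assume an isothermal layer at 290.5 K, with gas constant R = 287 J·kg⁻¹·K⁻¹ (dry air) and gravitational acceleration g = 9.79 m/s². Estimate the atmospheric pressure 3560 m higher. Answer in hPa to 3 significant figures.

P ≈ 665 hPa

Scale height: H = RT/g = 287 × 290.5 / 9.79 = 8516.2 m.
Barometric formula: P = P₀ exp(−z/H).
z/H = 3560.0/8516.2 = 0.41803; exp(−0.41803) = 0.65834.
P = 1010 × 0.65834 = 664.92 hPa.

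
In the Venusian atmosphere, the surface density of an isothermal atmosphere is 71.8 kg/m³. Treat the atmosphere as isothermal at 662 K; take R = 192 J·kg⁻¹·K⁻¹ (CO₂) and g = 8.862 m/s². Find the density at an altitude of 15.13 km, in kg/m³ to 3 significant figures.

Scale height: H = RT/g = 192 × 662 / 8.862 = 14343 m.
In an isothermal atmosphere, density decays like pressure: ρ = ρ₀ exp(−z/H).
z/H = 15130/14343 = 1.0549; exp(−1.0549) = 0.34823.
ρ = 71.8 × 0.34823 = 25.003 kg/m³.

ρ ≈ 25.0 kg/m³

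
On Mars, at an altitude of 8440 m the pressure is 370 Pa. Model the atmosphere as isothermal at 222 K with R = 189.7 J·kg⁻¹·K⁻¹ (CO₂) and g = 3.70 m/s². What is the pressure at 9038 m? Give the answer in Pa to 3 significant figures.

Scale height: H = RT/g = 189.7 × 222 / 3.70 = 11382 m.
Between two levels, P₂ = P₁ exp(−Δz/H) with Δz = z₂ − z₁.
Δz = 9038.0 − 8440.0 = 598.00 m; Δz/H = 598.00/11382 = 0.052539.
P₂ = 370 × exp(−0.052539) = 370 × 0.94882 = 351.06 Pa.

P ≈ 351 Pa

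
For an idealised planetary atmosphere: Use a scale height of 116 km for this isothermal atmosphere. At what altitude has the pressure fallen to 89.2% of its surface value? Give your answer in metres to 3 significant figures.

Set P/P₀ = exp(−z/H) = 0.892, so z = −H ln(0.892).
−ln(0.892) = 0.11429; z = 116000 × 0.11429 = 13258 m.

z ≈ 13300 m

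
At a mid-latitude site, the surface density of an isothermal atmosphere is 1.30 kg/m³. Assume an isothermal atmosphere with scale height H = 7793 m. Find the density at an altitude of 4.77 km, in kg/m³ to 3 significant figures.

ρ ≈ 0.705 kg/m³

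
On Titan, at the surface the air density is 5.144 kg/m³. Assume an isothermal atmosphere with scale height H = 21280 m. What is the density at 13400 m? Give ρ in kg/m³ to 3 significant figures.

In an isothermal atmosphere, density decays like pressure: ρ = ρ₀ exp(−z/H).
z/H = 13400/21280 = 0.62970; exp(−0.62970) = 0.53275.
ρ = 5.144 × 0.53275 = 2.7405 kg/m³.

ρ ≈ 2.74 kg/m³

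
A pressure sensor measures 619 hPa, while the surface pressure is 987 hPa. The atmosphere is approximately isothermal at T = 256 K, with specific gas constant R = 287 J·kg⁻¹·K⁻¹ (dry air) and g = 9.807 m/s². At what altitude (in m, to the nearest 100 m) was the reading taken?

z ≈ 3500 m

Scale height: H = RT/g = 287 × 256 / 9.807 = 7491.8 m.
Invert the barometric formula: z = H ln(P₀/P).
P₀/P = 987/619 = 1.5945; ln(1.5945) = 0.46656.
z = 7491.8 × 0.46656 = 3495.4 m.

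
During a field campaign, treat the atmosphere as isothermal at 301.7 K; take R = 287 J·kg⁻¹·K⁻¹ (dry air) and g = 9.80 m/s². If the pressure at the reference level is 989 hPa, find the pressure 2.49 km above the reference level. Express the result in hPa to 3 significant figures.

Scale height: H = RT/g = 287 × 301.7 / 9.80 = 8835.5 m.
Barometric formula: P = P₀ exp(−z/H).
z/H = 2490.0/8835.5 = 0.28182; exp(−0.28182) = 0.75441.
P = 989 × 0.75441 = 746.11 hPa.

P ≈ 746 hPa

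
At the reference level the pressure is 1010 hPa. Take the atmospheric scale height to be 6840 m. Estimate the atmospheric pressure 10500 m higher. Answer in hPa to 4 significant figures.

P ≈ 217.6 hPa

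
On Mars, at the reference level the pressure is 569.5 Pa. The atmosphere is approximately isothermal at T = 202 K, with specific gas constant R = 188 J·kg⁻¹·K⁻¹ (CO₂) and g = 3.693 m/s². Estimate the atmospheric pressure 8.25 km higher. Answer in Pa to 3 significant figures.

P ≈ 255 Pa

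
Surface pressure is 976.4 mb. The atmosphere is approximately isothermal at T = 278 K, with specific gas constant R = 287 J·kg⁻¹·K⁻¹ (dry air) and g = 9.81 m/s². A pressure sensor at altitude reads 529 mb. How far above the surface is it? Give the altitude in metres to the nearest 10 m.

z ≈ 4980 m

Scale height: H = RT/g = 287 × 278 / 9.81 = 8133.1 m.
Invert the barometric formula: z = H ln(P₀/P).
P₀/P = 976.4/529 = 1.8457; ln(1.8457) = 0.61286.
z = 8133.1 × 0.61286 = 4984.5 m.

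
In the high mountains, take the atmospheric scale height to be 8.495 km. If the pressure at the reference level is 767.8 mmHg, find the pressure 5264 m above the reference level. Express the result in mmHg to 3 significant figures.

P ≈ 413 mmHg

Barometric formula: P = P₀ exp(−z/H).
z/H = 5264.0/8495.0 = 0.61966; exp(−0.61966) = 0.53813.
P = 767.8 × 0.53813 = 413.18 mmHg.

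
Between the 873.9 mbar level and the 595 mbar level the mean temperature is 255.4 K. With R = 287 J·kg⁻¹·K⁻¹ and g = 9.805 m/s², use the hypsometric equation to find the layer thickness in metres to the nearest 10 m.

Δz ≈ 2870 m

Hypsometric equation: Δz = (R T̄/g) ln(P₁/P₂).
R T̄/g = 287 × 255.4 / 9.805 = 7475.8 m.
ln(873.9/595) = ln(1.4687) = 0.38438.
Δz = 7475.8 × 0.38438 = 2873.5 m.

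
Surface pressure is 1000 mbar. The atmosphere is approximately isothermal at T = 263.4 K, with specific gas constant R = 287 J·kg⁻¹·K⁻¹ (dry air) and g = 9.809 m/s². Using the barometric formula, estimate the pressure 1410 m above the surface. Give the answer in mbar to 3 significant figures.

P ≈ 833 mbar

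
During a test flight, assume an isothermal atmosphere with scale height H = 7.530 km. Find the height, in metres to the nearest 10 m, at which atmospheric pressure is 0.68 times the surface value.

z ≈ 2900 m

Set P/P₀ = exp(−z/H) = 0.68, so z = −H ln(0.68).
−ln(0.68) = 0.38566; z = 7530.0 × 0.38566 = 2904.0 m.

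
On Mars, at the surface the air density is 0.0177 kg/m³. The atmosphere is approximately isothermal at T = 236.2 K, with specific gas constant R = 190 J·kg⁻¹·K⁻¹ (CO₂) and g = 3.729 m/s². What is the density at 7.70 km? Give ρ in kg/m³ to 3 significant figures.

Scale height: H = RT/g = 190 × 236.2 / 3.729 = 12035 m.
In an isothermal atmosphere, density decays like pressure: ρ = ρ₀ exp(−z/H).
z/H = 7700.0/12035 = 0.63980; exp(−0.63980) = 0.52740.
ρ = 0.0177 × 0.52740 = 0.0093350 kg/m³.

ρ ≈ 0.00933 kg/m³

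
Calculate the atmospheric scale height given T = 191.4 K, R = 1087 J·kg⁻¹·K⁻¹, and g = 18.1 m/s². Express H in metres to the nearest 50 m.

H ≈ 11500 m

The scale height of an isothermal atmosphere is H = RT/g.
H = 1087 × 191.4 / 18.1 = 208050/18.1 = 11494 m.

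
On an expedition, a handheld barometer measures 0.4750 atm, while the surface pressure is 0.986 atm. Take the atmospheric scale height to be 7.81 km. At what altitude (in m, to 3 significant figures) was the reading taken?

z ≈ 5700 m

Invert the barometric formula: z = H ln(P₀/P).
P₀/P = 0.986/0.4750 = 2.0758; ln(2.0758) = 0.73035.
z = 7810.0 × 0.73035 = 5704.0 m.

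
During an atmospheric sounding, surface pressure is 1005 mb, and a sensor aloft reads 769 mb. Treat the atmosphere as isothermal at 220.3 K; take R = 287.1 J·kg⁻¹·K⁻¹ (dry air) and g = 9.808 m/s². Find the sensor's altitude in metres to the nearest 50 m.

Scale height: H = RT/g = 287.1 × 220.3 / 9.808 = 6448.6 m.
Invert the barometric formula: z = H ln(P₀/P).
P₀/P = 1005/769 = 1.3069; ln(1.3069) = 0.26766.
z = 6448.6 × 0.26766 = 1726.0 m.

z ≈ 1750 m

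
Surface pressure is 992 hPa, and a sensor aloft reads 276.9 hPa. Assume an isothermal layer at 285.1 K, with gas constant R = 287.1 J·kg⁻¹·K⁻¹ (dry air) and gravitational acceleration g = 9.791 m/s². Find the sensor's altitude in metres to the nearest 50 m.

Scale height: H = RT/g = 287.1 × 285.1 / 9.791 = 8359.9 m.
Invert the barometric formula: z = H ln(P₀/P).
P₀/P = 992/276.9 = 3.5825; ln(3.5825) = 1.2761.
z = 8359.9 × 1.2761 = 10668 m.

z ≈ 10650 m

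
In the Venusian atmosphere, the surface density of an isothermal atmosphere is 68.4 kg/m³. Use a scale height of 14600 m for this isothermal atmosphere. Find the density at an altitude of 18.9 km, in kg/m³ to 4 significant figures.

In an isothermal atmosphere, density decays like pressure: ρ = ρ₀ exp(−z/H).
z/H = 18900/14600 = 1.2945; exp(−1.2945) = 0.27403.
ρ = 68.4 × 0.27403 = 18.744 kg/m³.

ρ ≈ 18.74 kg/m³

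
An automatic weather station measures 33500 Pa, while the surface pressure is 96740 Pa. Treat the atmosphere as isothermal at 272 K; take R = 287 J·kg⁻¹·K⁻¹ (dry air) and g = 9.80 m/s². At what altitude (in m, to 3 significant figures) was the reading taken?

z ≈ 8450 m

Scale height: H = RT/g = 287 × 272 / 9.80 = 7965.7 m.
Invert the barometric formula: z = H ln(P₀/P).
P₀/P = 96740/33500 = 2.8878; ln(2.8878) = 1.0605.
z = 7965.7 × 1.0605 = 8447.6 m.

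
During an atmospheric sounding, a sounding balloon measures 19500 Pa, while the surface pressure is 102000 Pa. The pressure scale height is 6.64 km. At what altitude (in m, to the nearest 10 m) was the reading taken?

Invert the barometric formula: z = H ln(P₀/P).
P₀/P = 102000/19500 = 5.2308; ln(5.2308) = 1.6546.
z = 6640.0 × 1.6546 = 10987 m.

z ≈ 10990 m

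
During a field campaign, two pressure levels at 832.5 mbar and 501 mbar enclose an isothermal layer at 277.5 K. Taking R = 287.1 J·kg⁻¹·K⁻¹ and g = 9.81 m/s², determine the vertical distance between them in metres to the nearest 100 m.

Δz ≈ 4100 m

Hypsometric equation: Δz = (R T̄/g) ln(P₁/P₂).
R T̄/g = 287.1 × 277.5 / 9.81 = 8121.3 m.
ln(832.5/501) = ln(1.6617) = 0.50784.
Δz = 8121.3 × 0.50784 = 4124.3 m.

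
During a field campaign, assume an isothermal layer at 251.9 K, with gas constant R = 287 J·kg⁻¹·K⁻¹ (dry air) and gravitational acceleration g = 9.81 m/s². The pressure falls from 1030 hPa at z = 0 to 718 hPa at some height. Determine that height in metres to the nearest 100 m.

Scale height: H = RT/g = 287 × 251.9 / 9.81 = 7369.6 m.
Invert the barometric formula: z = H ln(P₀/P).
P₀/P = 1030/718 = 1.4345; ln(1.4345) = 0.36082.
z = 7369.6 × 0.36082 = 2659.1 m.

z ≈ 2700 m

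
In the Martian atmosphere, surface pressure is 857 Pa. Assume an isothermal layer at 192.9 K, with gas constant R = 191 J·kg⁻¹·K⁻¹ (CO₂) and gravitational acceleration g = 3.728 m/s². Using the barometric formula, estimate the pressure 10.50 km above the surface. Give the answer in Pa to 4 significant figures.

Scale height: H = RT/g = 191 × 192.9 / 3.728 = 9883.0 m.
Barometric formula: P = P₀ exp(−z/H).
z/H = 10500/9883.0 = 1.0624; exp(−1.0624) = 0.34563.
P = 857 × 0.34563 = 296.20 Pa.

P ≈ 296.2 Pa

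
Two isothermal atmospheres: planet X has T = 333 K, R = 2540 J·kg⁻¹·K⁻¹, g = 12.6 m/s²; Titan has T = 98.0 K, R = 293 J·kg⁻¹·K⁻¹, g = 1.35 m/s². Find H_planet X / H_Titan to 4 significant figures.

H_planet X/H_Titan ≈ 3.156

H = RT/g for each body.
H_planet X = 2540 × 333 / 12.6 = 67129 m.
H_Titan = 293 × 98.0 / 1.35 = 21270 m.
H_planet X/H_Titan = 67129/21270 = 3.1560.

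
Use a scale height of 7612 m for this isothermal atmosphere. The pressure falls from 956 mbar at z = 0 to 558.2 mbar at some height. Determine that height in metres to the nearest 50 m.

Invert the barometric formula: z = H ln(P₀/P).
P₀/P = 956/558.2 = 1.7126; ln(1.7126) = 0.53801.
z = 7612.0 × 0.53801 = 4095.3 m.

z ≈ 4100 m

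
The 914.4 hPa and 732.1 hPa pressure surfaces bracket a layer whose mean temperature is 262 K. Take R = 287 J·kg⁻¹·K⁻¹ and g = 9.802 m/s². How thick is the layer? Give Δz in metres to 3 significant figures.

Hypsometric equation: Δz = (R T̄/g) ln(P₁/P₂).
R T̄/g = 287 × 262 / 9.802 = 7671.3 m.
ln(914.4/732.1) = ln(1.2490) = 0.22234.
Δz = 7671.3 × 0.22234 = 1705.6 m.

Δz ≈ 1710 m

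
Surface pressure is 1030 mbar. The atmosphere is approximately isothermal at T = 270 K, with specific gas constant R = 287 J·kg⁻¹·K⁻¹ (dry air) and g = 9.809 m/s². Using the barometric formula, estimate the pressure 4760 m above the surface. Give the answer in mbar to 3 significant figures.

Scale height: H = RT/g = 287 × 270 / 9.809 = 7899.9 m.
Barometric formula: P = P₀ exp(−z/H).
z/H = 4760.0/7899.9 = 0.60254; exp(−0.60254) = 0.54742.
P = 1030 × 0.54742 = 563.84 mbar.

P ≈ 564 mbar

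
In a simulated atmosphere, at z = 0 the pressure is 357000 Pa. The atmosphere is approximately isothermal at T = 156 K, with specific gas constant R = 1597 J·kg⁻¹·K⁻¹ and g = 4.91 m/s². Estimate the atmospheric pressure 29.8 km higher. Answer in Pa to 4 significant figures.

P ≈ 198400 Pa

Scale height: H = RT/g = 1597 × 156 / 4.91 = 50740 m.
Barometric formula: P = P₀ exp(−z/H).
z/H = 29800/50740 = 0.58731; exp(−0.58731) = 0.55582.
P = 357000 × 0.55582 = 198430 Pa.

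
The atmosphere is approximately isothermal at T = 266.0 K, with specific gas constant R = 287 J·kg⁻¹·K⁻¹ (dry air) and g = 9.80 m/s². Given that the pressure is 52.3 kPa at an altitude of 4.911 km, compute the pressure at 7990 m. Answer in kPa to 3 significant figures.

Scale height: H = RT/g = 287 × 266.0 / 9.80 = 7790.0 m.
Between two levels, P₂ = P₁ exp(−Δz/H) with Δz = z₂ − z₁.
Δz = 7990.0 − 4911.0 = 3079.0 m; Δz/H = 3079.0/7790.0 = 0.39525.
P₂ = 52.3 × exp(−0.39525) = 52.3 × 0.67351 = 35.225 kPa.

P ≈ 35.2 kPa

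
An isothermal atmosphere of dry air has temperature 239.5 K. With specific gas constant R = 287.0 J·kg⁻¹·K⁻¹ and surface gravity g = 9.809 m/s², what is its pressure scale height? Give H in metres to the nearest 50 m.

H ≈ 7000 m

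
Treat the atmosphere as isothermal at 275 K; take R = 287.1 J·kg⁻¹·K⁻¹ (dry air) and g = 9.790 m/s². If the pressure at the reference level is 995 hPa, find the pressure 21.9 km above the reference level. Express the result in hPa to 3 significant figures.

P ≈ 65.8 hPa

Scale height: H = RT/g = 287.1 × 275 / 9.790 = 8064.6 m.
Barometric formula: P = P₀ exp(−z/H).
z/H = 21900/8064.6 = 2.7156; exp(−2.7156) = 0.066165.
P = 995 × 0.066165 = 65.834 hPa.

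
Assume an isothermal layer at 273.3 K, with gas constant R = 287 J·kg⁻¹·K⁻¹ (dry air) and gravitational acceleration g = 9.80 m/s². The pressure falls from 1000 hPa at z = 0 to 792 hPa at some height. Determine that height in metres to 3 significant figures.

Scale height: H = RT/g = 287 × 273.3 / 9.80 = 8003.8 m.
Invert the barometric formula: z = H ln(P₀/P).
P₀/P = 1000/792 = 1.2626; ln(1.2626) = 0.23317.
z = 8003.8 × 0.23317 = 1866.2 m.

z ≈ 1870 m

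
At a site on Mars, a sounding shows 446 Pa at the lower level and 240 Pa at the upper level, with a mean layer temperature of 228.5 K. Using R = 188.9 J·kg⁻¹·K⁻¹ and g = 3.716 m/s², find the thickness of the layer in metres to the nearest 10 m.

Hypsometric equation: Δz = (R T̄/g) ln(P₁/P₂).
R T̄/g = 188.9 × 228.5 / 3.716 = 11616 m.
ln(446/240) = ln(1.8583) = 0.61966.
Δz = 11616 × 0.61966 = 7198.0 m.

Δz ≈ 7200 m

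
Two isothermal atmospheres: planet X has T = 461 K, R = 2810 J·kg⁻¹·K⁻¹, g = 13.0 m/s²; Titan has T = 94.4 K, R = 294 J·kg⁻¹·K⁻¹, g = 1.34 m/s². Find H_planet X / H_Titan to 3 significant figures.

H = RT/g for each body.
H_planet X = 2810 × 461 / 13.0 = 99647 m.
H_Titan = 294 × 94.4 / 1.34 = 20712 m.
H_planet X/H_Titan = 99647/20712 = 4.8111.

H_planet X/H_Titan ≈ 4.81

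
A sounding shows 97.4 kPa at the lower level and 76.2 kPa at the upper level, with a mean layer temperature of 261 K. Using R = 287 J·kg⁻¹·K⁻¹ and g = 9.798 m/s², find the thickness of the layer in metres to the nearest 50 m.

Δz ≈ 1900 m

Hypsometric equation: Δz = (R T̄/g) ln(P₁/P₂).
R T̄/g = 287 × 261 / 9.798 = 7645.1 m.
ln(97.4/76.2) = ln(1.2782) = 0.24545.
Δz = 7645.1 × 0.24545 = 1876.5 m.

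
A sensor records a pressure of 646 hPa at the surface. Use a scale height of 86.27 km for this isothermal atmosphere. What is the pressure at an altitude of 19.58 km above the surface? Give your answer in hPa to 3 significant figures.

Barometric formula: P = P₀ exp(−z/H).
z/H = 19580/86270 = 0.22696; exp(−0.22696) = 0.79695.
P = 646 × 0.79695 = 514.83 hPa.

P ≈ 515 hPa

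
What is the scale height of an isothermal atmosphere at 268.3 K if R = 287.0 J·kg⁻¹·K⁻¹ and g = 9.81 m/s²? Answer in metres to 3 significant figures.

H ≈ 7850 m

The scale height of an isothermal atmosphere is H = RT/g.
H = 287.0 × 268.3 / 9.81 = 77002/9.81 = 7849.3 m.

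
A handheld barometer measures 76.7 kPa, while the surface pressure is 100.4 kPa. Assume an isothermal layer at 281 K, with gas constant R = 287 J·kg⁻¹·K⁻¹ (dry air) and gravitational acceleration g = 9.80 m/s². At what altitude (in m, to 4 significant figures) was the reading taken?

Scale height: H = RT/g = 287 × 281 / 9.80 = 8229.3 m.
Invert the barometric formula: z = H ln(P₀/P).
P₀/P = 100.4/76.7 = 1.3090; ln(1.3090) = 0.26926.
z = 8229.3 × 0.26926 = 2215.8 m.

z ≈ 2216 m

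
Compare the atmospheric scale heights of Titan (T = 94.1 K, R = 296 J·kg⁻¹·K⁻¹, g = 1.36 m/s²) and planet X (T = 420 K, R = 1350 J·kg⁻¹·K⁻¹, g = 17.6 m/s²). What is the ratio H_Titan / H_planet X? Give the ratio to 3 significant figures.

H = RT/g for each body.
H_Titan = 296 × 94.1 / 1.36 = 20481 m.
H_planet X = 1350 × 420 / 17.6 = 32216 m.
H_Titan/H_planet X = 20481/32216 = 0.63574.

H_Titan/H_planet X ≈ 0.636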